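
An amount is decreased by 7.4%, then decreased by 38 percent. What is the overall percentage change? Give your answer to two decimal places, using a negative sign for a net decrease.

The combined multiplier is 0.926 × 0.62 = 0.57412.
That corresponds to a decrease of 42.59%.

-42.59%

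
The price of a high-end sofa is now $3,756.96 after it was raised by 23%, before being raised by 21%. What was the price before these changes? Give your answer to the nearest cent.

The overall multiplier applied was 1.23 × 1.21 = 1.4883.
So the original price was $3,756.96 ÷ 1.4883 ≈ $2,524.33.

$2,524.33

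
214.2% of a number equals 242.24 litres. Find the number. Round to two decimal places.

242.24 litres ÷ 2.142 ≈ 113.09 litres.

113.09 litres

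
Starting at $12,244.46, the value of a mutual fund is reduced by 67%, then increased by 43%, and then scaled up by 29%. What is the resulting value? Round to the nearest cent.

$7,453.83

Each change multiplies by a factor: 0.33 × 1.43 × 1.29 = 0.608751.
$12,244.46 × 0.608751 = $7453.82726946 ≈ $7,453.83.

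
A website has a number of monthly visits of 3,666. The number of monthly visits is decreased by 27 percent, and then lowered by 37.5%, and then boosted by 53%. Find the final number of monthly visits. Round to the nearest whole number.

27% decrease: 3,666 × 0.73 = 2676.18.
After the 37.5% decrease: 2676.18 × 0.625 = 1672.6125.
After the 53% increase: 1672.6125 × 1.53 = 2559.097125 ≈ 2,559.

2,559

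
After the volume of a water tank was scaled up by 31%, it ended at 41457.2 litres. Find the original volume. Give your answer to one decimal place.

31646.7 litres

The overall multiplier applied was 1.31.
So the original volume was 41457.2 ÷ 1.31 ≈ 31646.7 litres.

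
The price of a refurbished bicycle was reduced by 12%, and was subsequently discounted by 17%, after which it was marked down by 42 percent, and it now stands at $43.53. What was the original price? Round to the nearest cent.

$102.75

Undoing the 42% decrease: $43.53 ÷ 0.58 ≈ $75.051724.
Undoing the 17% decrease: $75.051724 ÷ 0.83 ≈ $90.423764.
Undoing the 12% decrease: $90.423764 ÷ 0.88 ≈ $102.75.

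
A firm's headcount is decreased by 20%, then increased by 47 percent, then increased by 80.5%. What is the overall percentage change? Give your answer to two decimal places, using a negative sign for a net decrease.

112.27%

A 20% decrease multiplies by 0.8.
Then a 47% increase: 0.8 × 1.47 = 1.176.
Then an 80.5% increase: 1.176 × 1.805 = 2.12268.
Overall factor 2.12268, i.e. 112.27%.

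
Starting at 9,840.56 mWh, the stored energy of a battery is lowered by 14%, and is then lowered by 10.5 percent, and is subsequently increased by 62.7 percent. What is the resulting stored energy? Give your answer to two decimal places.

12,323.35 mWh

Each change multiplies by a factor: 0.86 × 0.895 × 1.627 = 1.2523019.
9,840.56 × 1.2523019 = 12323.351985064 ≈ 12,323.35.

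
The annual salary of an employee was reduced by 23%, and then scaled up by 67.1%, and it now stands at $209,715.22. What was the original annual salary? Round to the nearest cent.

$162,990.68

The overall multiplier applied was 0.77 × 1.671 = 1.28667.
So the original annual salary was $209,715.22 ÷ 1.28667 ≈ $162,990.68.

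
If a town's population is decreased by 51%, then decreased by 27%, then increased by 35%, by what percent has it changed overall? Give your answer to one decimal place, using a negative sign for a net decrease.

-51.7%

The combined multiplier is 0.49 × 0.73 × 1.35 = 0.482895.
That corresponds to a decrease of 51.7%.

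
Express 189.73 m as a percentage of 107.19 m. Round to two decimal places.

189.73 m ÷ 107.19 m ≈ 177.00%.

177.00%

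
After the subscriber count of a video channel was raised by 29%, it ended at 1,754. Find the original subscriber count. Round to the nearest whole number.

1,360

The overall multiplier applied was 1.29.
So the original subscriber count was 1,754 ÷ 1.29 ≈ 1,360.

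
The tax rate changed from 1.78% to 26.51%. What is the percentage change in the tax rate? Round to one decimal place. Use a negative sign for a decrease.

1389.3%

The change is 26.51 − 1.78 = 24.73 percentage points.
Relative to the original 1.78%, that is 24.73 ÷ 1.78 ≈ 1389.3%.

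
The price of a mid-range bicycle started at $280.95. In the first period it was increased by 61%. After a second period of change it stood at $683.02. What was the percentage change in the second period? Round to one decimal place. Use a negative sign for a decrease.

51.0%

After the first period: $280.95 × 1.61 = $452.3295.
Second-period multiplier: $683.02 ÷ $452.3295 ≈ 1.51001.
That is a change of 51.0%.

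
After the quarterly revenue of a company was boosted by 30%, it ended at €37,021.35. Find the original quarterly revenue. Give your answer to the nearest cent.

The overall multiplier applied was 1.3.
So the original quarterly revenue was €37,021.35 ÷ 1.3 ≈ €28,477.96.

€28,477.96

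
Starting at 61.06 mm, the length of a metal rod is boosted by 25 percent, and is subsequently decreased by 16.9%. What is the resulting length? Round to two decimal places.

Each change multiplies by a factor: 1.25 × 0.831 = 1.03875.
61.06 × 1.03875 = 63.426075 ≈ 63.43.

63.43 mm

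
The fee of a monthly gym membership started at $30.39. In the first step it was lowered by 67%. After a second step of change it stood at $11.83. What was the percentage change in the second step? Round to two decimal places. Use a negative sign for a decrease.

After the first step: $30.39 × 0.33 = $10.0287.
Second-step multiplier: $11.83 ÷ $10.0287 ≈ 1.179615.
That is a change of 17.96%.

17.96%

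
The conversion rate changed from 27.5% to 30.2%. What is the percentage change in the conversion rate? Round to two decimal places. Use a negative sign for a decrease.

The change is 30.2 − 27.5 = 2.7 percentage points.
Relative to the original 27.5%, that is 2.7 ÷ 27.5 ≈ 9.82%.

9.82%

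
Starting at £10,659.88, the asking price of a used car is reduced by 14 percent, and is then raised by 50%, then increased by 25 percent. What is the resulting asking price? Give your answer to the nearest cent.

£17,189.06

Apply the 14% decrease: £10,659.88 × 0.86 = £9167.4968.
50% increase: £9167.4968 × 1.5 = £13751.2452.
Apply the 25% increase: £13751.2452 × 1.25 = £17189.0565 ≈ £17,189.06.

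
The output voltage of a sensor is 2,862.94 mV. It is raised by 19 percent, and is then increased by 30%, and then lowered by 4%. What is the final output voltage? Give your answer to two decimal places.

4,251.81 mV

Each change multiplies by a factor: 1.19 × 1.3 × 0.96 = 1.48512.
2,862.94 × 1.48512 = 4251.8094528 ≈ 4,251.81.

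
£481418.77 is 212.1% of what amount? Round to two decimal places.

£226977.26

£481418.77 ÷ 2.121 ≈ £226977.26.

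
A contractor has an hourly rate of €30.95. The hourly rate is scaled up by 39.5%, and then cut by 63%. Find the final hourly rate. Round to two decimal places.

Each change multiplies by a factor: 1.395 × 0.37 = 0.51615.
€30.95 × 0.51615 = €15.9748425 ≈ €15.97.

€15.97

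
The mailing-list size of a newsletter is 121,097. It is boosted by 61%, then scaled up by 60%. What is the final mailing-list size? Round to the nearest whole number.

311,946

Each change multiplies by a factor: 1.61 × 1.6 = 2.576.
121,097 × 2.576 = 311945.872 ≈ 311,946.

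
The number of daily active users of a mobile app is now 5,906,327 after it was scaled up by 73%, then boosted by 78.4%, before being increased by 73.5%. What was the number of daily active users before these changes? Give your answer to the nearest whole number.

The overall multiplier applied was 1.73 × 1.784 × 1.735 = 5.3547652.
So the original number of daily active users was 5,906,327 ÷ 5.3547652 ≈ 1,103,004.

1,103,004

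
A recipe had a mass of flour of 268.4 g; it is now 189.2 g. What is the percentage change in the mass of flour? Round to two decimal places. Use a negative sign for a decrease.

Change: 189.2 − 268.4 = -79.2.
Relative to the original: -79.2 ÷ 268.4 ≈ -29.51%.

-29.51%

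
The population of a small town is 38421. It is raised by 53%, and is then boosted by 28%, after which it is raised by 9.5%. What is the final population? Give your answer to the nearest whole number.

Each change multiplies by a factor: 1.53 × 1.28 × 1.095 = 2.144448.
38421 × 2.144448 = 82391.836608 ≈ 82392.

82392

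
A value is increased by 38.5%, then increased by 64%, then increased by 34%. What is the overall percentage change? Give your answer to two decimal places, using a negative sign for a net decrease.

The combined multiplier is 1.385 × 1.64 × 1.34 = 3.043676.
That corresponds to an increase of 204.37%.

204.37%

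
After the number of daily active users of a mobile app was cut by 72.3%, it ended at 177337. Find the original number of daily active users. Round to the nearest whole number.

640206

The overall multiplier applied was 0.277.
So the original number of daily active users was 177337 ÷ 0.277 ≈ 640206.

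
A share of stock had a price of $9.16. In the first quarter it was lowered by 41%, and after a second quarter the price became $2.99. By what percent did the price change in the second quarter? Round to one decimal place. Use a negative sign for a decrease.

After the first quarter: $9.16 × 0.59 = $5.4044.
Second-quarter multiplier: $2.99 ÷ $5.4044 ≈ 0.55325.
That is a change of -44.7%.

-44.7%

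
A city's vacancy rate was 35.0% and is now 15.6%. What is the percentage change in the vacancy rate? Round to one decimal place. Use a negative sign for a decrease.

-55.4%

The change is 15.6 − 35.0 = -19.4 percentage points.
Relative to the original 35.0%, that is -19.4 ÷ 35.0 ≈ -55.4%.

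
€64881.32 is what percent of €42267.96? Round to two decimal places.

€64881.32 ÷ €42267.96 ≈ 153.50%.

153.50%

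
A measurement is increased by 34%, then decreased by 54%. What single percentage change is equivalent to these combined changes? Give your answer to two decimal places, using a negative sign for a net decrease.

The combined multiplier is 1.34 × 0.46 = 0.6164.
That corresponds to a decrease of 38.36%.

-38.36%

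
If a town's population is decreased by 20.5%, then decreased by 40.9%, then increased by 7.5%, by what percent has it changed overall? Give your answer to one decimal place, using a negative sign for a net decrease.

The combined multiplier is 0.795 × 0.591 × 1.075 = 0.505083375.
That corresponds to a decrease of 49.5%.

-49.5%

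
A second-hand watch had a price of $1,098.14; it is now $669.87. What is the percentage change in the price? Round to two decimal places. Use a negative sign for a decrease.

Change: $669.87 − $1,098.14 = -$428.27.
Relative to the original: -$428.27 ÷ $1,098.14 ≈ -39.00%.

-39.00%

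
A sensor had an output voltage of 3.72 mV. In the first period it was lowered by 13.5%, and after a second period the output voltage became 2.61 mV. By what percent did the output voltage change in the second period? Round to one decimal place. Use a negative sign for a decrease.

After the first period: 3.72 × 0.865 = 3.2178.
Second-period multiplier: 2.61 ÷ 3.2178 ≈ 0.81111.
That is a change of -18.9%.

-18.9%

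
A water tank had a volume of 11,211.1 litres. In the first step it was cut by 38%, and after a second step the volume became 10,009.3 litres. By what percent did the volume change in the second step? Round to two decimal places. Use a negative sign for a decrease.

After the first step: 11,211.1 × 0.62 = 6950.882.
Second-step multiplier: 10,009.3 ÷ 6950.882 ≈ 1.440004.
That is a change of 44.00%.

44.00%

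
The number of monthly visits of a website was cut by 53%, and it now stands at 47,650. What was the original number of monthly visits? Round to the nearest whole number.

101,383

The overall multiplier applied was 0.47.
So the original number of monthly visits was 47,650 ÷ 0.47 ≈ 101,383.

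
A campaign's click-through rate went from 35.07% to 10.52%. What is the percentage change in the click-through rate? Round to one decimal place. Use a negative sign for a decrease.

-70.0%

The change is 10.52 − 35.07 = -24.55 percentage points.
Relative to the original 35.07%, that is -24.55 ÷ 35.07 ≈ -70.0%.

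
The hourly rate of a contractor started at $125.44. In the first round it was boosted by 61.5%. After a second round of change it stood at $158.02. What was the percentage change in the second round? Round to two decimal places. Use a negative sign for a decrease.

-22.00%

After the first round: $125.44 × 1.615 = $202.5856.
Second-round multiplier: $158.02 ÷ $202.5856 ≈ 0.780016.
That is a change of -22.00%.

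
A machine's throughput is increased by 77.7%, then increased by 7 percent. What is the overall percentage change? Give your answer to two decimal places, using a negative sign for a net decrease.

90.14%

The combined multiplier is 1.777 × 1.07 = 1.90139.
That corresponds to an increase of 90.14%.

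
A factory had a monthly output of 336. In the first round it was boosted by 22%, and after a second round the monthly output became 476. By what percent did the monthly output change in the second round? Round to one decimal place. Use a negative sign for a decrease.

16.1%

After the first round: 336 × 1.22 = 409.92.
Second-round multiplier: 476 ÷ 409.92 ≈ 1.1612.
That is a change of 16.1%.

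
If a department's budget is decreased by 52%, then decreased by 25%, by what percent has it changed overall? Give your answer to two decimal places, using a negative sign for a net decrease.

The combined multiplier is 0.48 × 0.75 = 0.36.
That corresponds to a decrease of 64.00%.

-64.00%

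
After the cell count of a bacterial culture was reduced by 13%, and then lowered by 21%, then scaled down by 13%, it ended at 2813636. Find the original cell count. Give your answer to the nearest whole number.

Undoing the 13% decrease: 2813636 ÷ 0.87 ≈ 3234064.367816.
Undoing the 21% decrease: 3234064.367816 ÷ 0.79 ≈ 4093752.364324.
Undoing the 13% decrease: 4093752.364324 ÷ 0.87 ≈ 4705462.

4705462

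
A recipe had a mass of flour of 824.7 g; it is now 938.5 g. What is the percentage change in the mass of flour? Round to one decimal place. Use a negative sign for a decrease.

13.8%

Change: 938.5 − 824.7 = 113.8.
Relative to the original: 113.8 ÷ 824.7 ≈ 13.8%.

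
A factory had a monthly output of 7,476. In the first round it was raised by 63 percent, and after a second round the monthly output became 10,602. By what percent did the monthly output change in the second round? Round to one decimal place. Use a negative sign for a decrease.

-13.0%

After the first round: 7,476 × 1.63 = 12185.88.
Second-round multiplier: 10,602 ÷ 12185.88 ≈ 0.87002.
That is a change of -13.0%.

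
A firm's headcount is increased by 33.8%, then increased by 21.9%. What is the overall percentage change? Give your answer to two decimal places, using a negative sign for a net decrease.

A 33.8% increase multiplies by 1.338.
Then a 21.9% increase: 1.338 × 1.219 = 1.631022.
Overall factor 1.631022, i.e. 63.10%.

63.10%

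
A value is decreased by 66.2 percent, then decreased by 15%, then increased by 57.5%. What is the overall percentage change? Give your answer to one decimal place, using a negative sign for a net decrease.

The combined multiplier is 0.338 × 0.85 × 1.575 = 0.4524975.
That corresponds to a decrease of 54.8%.

-54.8%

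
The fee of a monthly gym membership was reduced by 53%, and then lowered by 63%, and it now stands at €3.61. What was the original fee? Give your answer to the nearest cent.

€20.76

The overall multiplier applied was 0.47 × 0.37 = 0.1739.
So the original fee was €3.61 ÷ 0.1739 ≈ €20.76.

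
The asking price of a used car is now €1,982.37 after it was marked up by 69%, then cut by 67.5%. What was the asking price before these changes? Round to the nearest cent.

The overall multiplier applied was 1.69 × 0.325 = 0.54925.
So the original asking price was €1,982.37 ÷ 0.54925 ≈ €3,609.23.

€3,609.23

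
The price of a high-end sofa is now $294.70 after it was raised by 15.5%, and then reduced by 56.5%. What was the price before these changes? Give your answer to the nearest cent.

$586.56

Undoing the 56.5% decrease: $294.70 ÷ 0.435 ≈ $677.471264.
Undoing the 15.5% increase: $677.471264 ÷ 1.155 ≈ $586.56.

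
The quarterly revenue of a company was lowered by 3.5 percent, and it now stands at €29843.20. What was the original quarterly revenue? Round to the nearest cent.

€30925.60

The overall multiplier applied was 0.965.
So the original quarterly revenue was €29843.20 ÷ 0.965 ≈ €30925.60.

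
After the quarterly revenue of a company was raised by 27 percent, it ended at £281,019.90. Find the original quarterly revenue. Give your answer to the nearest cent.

£221,275.51

The overall multiplier applied was 1.27.
So the original quarterly revenue was £281,019.90 ÷ 1.27 ≈ £221,275.51.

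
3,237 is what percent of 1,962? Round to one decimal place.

165.0%

3,237 ÷ 1,962 ≈ 165.0%.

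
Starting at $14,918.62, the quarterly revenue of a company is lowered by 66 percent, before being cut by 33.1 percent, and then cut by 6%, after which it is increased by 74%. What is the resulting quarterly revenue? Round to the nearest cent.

Each change multiplies by a factor: 0.34 × 0.669 × 0.94 × 1.74 = 0.372033576.
$14,918.62 × 0.372033576 = $5550.22754758512 ≈ $5,550.23.

$5,550.23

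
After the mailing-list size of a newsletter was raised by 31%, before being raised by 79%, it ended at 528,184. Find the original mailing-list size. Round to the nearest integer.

The overall multiplier applied was 1.31 × 1.79 = 2.3449.
So the original mailing-list size was 528,184 ÷ 2.3449 ≈ 225,248.

225,248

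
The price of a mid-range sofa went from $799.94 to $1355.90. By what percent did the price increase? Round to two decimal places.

Change: $1355.90 − $799.94 = $555.96.
Relative to the original: $555.96 ÷ $799.94 ≈ 69.50%.
So the price increased by 69.50%.

69.50%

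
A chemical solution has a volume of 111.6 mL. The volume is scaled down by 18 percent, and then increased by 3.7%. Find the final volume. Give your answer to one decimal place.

Apply the 18% decrease: 111.6 × 0.82 = 91.512.
After the 3.7% increase: 91.512 × 1.037 = 94.897944 ≈ 94.9.

94.9 mL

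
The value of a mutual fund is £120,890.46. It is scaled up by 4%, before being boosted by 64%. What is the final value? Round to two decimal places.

Each change multiplies by a factor: 1.04 × 1.64 = 1.7056.
£120,890.46 × 1.7056 = £206190.768576 ≈ £206,190.77.

£206,190.77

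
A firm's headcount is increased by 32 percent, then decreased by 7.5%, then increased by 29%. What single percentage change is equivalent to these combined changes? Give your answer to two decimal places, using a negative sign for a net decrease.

57.51%

The combined multiplier is 1.32 × 0.925 × 1.29 = 1.57509.
That corresponds to an increase of 57.51%.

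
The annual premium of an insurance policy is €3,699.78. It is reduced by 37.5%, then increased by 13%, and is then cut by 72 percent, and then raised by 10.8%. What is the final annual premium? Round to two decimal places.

Each change multiplies by a factor: 0.625 × 1.13 × 0.28 × 1.108 = 0.219107.
€3,699.78 × 0.219107 = €810.64769646 ≈ €810.65.

€810.65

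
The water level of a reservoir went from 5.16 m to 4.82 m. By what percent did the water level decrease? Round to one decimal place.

Change: 4.82 − 5.16 = -0.34.
Relative to the original: -0.34 ÷ 5.16 ≈ -6.6%.
So the water level decreased by 6.6%.

6.6%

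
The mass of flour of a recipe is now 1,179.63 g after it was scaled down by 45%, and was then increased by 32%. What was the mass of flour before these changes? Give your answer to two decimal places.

1,624.83 g

The overall multiplier applied was 0.55 × 1.32 = 0.726.
So the original mass of flour was 1,179.63 ÷ 0.726 ≈ 1,624.83 g.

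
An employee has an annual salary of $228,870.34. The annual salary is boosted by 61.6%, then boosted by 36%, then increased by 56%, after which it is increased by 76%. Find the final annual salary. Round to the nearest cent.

Each change multiplies by a factor: 1.616 × 1.36 × 1.56 × 1.76 = 6.034169856.
$228,870.34 × 6.034169856 = $1381042.50656047104 ≈ $1,381,042.51.

$1,381,042.51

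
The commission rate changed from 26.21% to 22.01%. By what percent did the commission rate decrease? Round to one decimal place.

The change is 22.01 − 26.21 = -4.20 percentage points.
Relative to the original 26.21%, that is -4.20 ÷ 26.21 ≈ -16.0%.
So the commission rate fell by 16.0%.

16.0%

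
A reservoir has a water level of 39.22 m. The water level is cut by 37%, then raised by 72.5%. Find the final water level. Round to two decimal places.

42.62 m

Apply the 37% decrease: 39.22 × 0.63 = 24.7086.
After the 72.5% increase: 24.7086 × 1.725 = 42.622335 ≈ 42.62.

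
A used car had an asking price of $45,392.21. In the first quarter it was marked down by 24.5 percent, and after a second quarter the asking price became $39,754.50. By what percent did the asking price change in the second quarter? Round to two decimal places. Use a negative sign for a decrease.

After the first quarter: $45,392.21 × 0.755 = $34271.11855.
Second-quarter multiplier: $39,754.50 ÷ $34271.11855 ≈ 1.16.
That is a change of 16.00%.

16.00%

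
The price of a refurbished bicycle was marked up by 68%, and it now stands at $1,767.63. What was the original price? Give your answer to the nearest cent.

The overall multiplier applied was 1.68.
So the original price was $1,767.63 ÷ 1.68 ≈ $1,052.16.

$1,052.16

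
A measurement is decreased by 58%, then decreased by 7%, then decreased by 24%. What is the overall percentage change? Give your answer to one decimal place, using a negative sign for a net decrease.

-70.3%

The combined multiplier is 0.42 × 0.93 × 0.76 = 0.296856.
That corresponds to a decrease of 70.3%.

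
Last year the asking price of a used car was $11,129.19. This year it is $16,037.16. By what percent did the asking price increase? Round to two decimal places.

Change: $16,037.16 − $11,129.19 = $4,907.97.
Relative to the original: $4,907.97 ÷ $11,129.19 ≈ 44.10%.
So the asking price increased by 44.10%.

44.10%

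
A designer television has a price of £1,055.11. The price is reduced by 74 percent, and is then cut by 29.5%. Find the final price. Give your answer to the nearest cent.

£193.40

After the 74% decrease: £1,055.11 × 0.26 = £274.3286.
After the 29.5% decrease: £274.3286 × 0.705 = £193.401663 ≈ £193.40.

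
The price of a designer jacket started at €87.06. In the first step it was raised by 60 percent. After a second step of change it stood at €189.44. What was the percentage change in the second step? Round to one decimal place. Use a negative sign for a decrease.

36.0%

After the first step: €87.06 × 1.6 = €139.296.
Second-step multiplier: €189.44 ÷ €139.296 ≈ 1.35998.
That is a change of 36.0%.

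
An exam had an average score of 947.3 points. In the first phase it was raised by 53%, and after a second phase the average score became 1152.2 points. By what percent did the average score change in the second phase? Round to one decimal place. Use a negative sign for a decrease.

After the first phase: 947.3 × 1.53 = 1449.369.
Second-phase multiplier: 1152.2 ÷ 1449.369 ≈ 0.79497.
That is a change of -20.5%.

-20.5%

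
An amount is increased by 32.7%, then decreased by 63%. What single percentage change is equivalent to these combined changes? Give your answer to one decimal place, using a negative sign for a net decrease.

-50.9%

A 32.7% increase multiplies by 1.327.
Then a 63% decrease: 1.327 × 0.37 = 0.49099.
Overall factor 0.49099, i.e. -50.9%.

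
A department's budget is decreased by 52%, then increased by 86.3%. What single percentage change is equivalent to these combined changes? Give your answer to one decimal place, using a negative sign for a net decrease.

The combined multiplier is 0.48 × 1.863 = 0.89424.
That corresponds to a decrease of 10.6%.

-10.6%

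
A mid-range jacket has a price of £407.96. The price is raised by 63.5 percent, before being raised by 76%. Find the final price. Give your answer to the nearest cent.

£1173.95

63.5% increase: £407.96 × 1.635 = £667.0146.
76% increase: £667.0146 × 1.76 = £1173.945696 ≈ £1173.95.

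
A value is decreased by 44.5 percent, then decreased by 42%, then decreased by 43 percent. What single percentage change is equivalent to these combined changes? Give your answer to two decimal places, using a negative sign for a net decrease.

The combined multiplier is 0.555 × 0.58 × 0.57 = 0.183483.
That corresponds to a decrease of 81.65%.

-81.65%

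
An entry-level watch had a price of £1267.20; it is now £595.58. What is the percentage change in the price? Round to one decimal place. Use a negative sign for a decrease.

Change: £595.58 − £1267.20 = -£671.62.
Relative to the original: -£671.62 ÷ £1267.20 ≈ -53.0%.

-53.0%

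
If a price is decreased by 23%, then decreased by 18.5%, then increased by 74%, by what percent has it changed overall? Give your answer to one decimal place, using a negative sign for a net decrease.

The combined multiplier is 0.77 × 0.815 × 1.74 = 1.091937.
That corresponds to an increase of 9.2%.

9.2%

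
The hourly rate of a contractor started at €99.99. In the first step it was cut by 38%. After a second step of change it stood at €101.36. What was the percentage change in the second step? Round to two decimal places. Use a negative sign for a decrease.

After the first step: €99.99 × 0.62 = €61.9938.
Second-step multiplier: €101.36 ÷ €61.9938 ≈ 1.635002.
That is a change of 63.50%.

63.50%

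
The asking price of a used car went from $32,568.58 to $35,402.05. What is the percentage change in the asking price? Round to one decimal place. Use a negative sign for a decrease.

8.7%

Change: $35,402.05 − $32,568.58 = $2,833.47.
Relative to the original: $2,833.47 ÷ $32,568.58 ≈ 8.7%.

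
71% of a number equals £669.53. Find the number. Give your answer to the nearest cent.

£943.00

£669.53 ÷ 0.71 = £943.00.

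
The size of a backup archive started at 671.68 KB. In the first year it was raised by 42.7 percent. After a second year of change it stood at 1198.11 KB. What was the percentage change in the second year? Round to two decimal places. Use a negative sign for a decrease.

After the first year: 671.68 × 1.427 = 958.48736.
Second-year multiplier: 1198.11 ÷ 958.48736 ≈ 1.250001.
That is a change of 25.00%.

25.00%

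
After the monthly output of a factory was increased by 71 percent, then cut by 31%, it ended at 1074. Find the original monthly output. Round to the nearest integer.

The overall multiplier applied was 1.71 × 0.69 = 1.1799.
So the original monthly output was 1074 ÷ 1.1799 ≈ 910.

910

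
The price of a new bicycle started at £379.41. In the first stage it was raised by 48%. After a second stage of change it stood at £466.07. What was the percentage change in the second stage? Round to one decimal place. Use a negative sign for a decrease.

-17.0%

After the first stage: £379.41 × 1.48 = £561.5268.
Second-stage multiplier: £466.07 ÷ £561.5268 ≈ 0.83.
That is a change of -17.0%.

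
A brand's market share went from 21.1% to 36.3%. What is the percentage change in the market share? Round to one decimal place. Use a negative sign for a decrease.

The change is 36.3 − 21.1 = 15.2 percentage points.
Relative to the original 21.1%, that is 15.2 ÷ 21.1 ≈ 72.0%.

72.0%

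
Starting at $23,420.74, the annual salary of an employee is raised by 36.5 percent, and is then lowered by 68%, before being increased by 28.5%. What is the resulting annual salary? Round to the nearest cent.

$13,145.78

36.5% increase: $23,420.74 × 1.365 = $31969.3101.
68% decrease: $31969.3101 × 0.32 = $10230.179232.
After the 28.5% increase: $10230.179232 × 1.285 = $13145.78031312 ≈ $13,145.78.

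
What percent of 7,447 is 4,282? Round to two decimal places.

57.50%

4,282 ÷ 7,447 ≈ 57.50%.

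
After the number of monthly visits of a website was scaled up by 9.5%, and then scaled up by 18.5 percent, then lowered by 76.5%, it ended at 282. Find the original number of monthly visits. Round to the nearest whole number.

925

Undoing the 76.5% decrease: 282 ÷ 0.235 = 1200.
Undoing the 18.5% increase: 1200 ÷ 1.185 ≈ 1012.658228.
Undoing the 9.5% increase: 1012.658228 ÷ 1.095 ≈ 925.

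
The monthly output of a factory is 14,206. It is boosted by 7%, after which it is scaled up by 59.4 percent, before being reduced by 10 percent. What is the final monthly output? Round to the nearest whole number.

21,807

Each change multiplies by a factor: 1.07 × 1.594 × 0.9 = 1.535022.
14,206 × 1.535022 = 21806.522532 ≈ 21,807.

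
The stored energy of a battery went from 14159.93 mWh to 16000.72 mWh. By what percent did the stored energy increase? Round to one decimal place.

Change: 16000.72 − 14159.93 = 1840.79.
Relative to the original: 1840.79 ÷ 14159.93 ≈ 13.0%.
So the stored energy increased by 13.0%.

13.0%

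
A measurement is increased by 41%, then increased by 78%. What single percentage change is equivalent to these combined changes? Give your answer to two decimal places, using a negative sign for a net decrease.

150.98%

The combined multiplier is 1.41 × 1.78 = 2.5098.
That corresponds to an increase of 150.98%.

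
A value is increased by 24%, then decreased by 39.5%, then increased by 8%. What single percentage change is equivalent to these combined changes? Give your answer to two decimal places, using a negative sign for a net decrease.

The combined multiplier is 1.24 × 0.605 × 1.08 = 0.810216.
That corresponds to a decrease of 18.98%.

-18.98%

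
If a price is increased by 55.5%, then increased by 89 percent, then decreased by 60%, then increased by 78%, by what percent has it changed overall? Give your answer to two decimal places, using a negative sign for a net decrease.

A 55.5% increase multiplies by 1.555.
Then an 89% increase: 1.555 × 1.89 = 2.93895.
Then a 60% decrease: 2.93895 × 0.4 = 1.17558.
Then a 78% increase: 1.17558 × 1.78 = 2.0925324.
Overall factor 2.0925324, i.e. 109.25%.

109.25%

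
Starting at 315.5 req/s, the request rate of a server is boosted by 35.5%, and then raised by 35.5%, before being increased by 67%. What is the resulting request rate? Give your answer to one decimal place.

967.4 req/s

Apply the 35.5% increase: 315.5 × 1.355 = 427.5025.
After the 35.5% increase: 427.5025 × 1.355 = 579.2658875.
After the 67% increase: 579.2658875 × 1.67 = 967.374032125 ≈ 967.4.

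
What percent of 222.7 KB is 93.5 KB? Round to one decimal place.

93.5 KB ÷ 222.7 KB ≈ 42.0%.

42.0%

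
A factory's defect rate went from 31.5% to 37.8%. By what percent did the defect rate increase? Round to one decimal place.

The change is 37.8 − 31.5 = 6.3 percentage points.
Relative to the original 31.5%, that is 6.3 ÷ 31.5 = 20.0%.
So the defect rate rose by 20.0%.

20.0%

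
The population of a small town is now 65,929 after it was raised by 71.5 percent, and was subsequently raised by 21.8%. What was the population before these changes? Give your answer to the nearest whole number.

The overall multiplier applied was 1.715 × 1.218 = 2.08887.
So the original population was 65,929 ÷ 2.08887 ≈ 31,562.

31,562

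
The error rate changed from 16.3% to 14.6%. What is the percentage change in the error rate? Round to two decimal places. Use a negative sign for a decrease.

The change is 14.6 − 16.3 = -1.7 percentage points.
Relative to the original 16.3%, that is -1.7 ÷ 16.3 ≈ -10.43%.

-10.43%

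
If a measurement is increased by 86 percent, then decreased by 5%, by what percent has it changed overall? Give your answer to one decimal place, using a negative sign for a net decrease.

76.7%

The combined multiplier is 1.86 × 0.95 = 1.767.
That corresponds to an increase of 76.7%.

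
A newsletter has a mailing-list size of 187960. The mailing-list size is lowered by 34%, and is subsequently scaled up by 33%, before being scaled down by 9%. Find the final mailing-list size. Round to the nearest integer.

After the 34% decrease: 187960 × 0.66 = 124053.6.
Apply the 33% increase: 124053.6 × 1.33 = 164991.288.
Apply the 9% decrease: 164991.288 × 0.91 = 150142.07208 ≈ 150142.

150142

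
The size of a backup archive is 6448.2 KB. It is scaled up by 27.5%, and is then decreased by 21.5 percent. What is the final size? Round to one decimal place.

Each change multiplies by a factor: 1.275 × 0.785 = 1.000875.
6448.2 × 1.000875 = 6453.842175 ≈ 6453.8.

6453.8 KB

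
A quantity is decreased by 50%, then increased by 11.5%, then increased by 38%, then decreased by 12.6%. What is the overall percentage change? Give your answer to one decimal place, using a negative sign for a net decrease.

-32.8%

The combined multiplier is 0.5 × 1.115 × 1.38 × 0.874 = 0.6724119.
That corresponds to a decrease of 32.8%.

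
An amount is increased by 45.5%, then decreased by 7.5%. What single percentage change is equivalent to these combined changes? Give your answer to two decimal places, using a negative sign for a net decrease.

34.59%

The combined multiplier is 1.455 × 0.925 = 1.345875.
That corresponds to an increase of 34.59%.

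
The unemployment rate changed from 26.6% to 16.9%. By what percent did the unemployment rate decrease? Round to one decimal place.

36.5%

The change is 16.9 − 26.6 = -9.7 percentage points.
Relative to the original 26.6%, that is -9.7 ÷ 26.6 ≈ -36.5%.
So the unemployment rate fell by 36.5%.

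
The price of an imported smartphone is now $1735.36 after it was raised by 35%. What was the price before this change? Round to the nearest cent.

The overall multiplier applied was 1.35.
So the original price was $1735.36 ÷ 1.35 ≈ $1285.45.

$1285.45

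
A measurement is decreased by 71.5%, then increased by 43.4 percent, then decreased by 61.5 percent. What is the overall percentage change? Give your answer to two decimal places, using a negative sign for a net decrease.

-84.27%

The combined multiplier is 0.285 × 1.434 × 0.385 = 0.15734565.
That corresponds to a decrease of 84.27%.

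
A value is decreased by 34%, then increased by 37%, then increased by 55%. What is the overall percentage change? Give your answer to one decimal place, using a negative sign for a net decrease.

40.2%

The combined multiplier is 0.66 × 1.37 × 1.55 = 1.40151.
That corresponds to an increase of 40.2%.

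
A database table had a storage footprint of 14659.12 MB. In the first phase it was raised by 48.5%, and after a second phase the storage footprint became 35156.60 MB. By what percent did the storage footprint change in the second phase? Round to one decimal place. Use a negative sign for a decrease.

61.5%

After the first phase: 14659.12 × 1.485 = 21768.7932.
Second-phase multiplier: 35156.60 ÷ 21768.7932 ≈ 1.615.
That is a change of 61.5%.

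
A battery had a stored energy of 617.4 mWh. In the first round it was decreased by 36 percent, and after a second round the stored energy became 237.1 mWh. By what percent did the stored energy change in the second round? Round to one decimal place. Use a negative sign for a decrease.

-40.0%

After the first round: 617.4 × 0.64 = 395.136.
Second-round multiplier: 237.1 ÷ 395.136 ≈ 0.60005.
That is a change of -40.0%.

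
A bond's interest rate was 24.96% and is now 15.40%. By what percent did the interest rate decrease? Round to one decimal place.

The change is 15.40 − 24.96 = -9.56 percentage points.
Relative to the original 24.96%, that is -9.56 ÷ 24.96 ≈ -38.3%.
So the interest rate fell by 38.3%.

38.3%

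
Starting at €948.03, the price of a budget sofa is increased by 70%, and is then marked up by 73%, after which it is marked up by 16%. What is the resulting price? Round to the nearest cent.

€3234.26

Each change multiplies by a factor: 1.7 × 1.73 × 1.16 = 3.41156.
€948.03 × 3.41156 = €3234.2612268 ≈ €3234.26.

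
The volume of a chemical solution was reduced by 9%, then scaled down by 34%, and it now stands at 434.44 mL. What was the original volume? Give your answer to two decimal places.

723.34 mL

Undoing the 34% decrease: 434.44 ÷ 0.66 ≈ 658.242424.
Undoing the 9% decrease: 658.242424 ÷ 0.91 ≈ 723.34 mL.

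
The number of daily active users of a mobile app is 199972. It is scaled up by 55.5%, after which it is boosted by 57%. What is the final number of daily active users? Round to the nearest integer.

488202

Each change multiplies by a factor: 1.555 × 1.57 = 2.44135.
199972 × 2.44135 = 488201.6422 ≈ 488202.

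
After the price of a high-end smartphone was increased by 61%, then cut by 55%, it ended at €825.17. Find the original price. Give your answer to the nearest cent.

The overall multiplier applied was 1.61 × 0.45 = 0.7245.
So the original price was €825.17 ÷ 0.7245 ≈ €1138.95.

€1138.95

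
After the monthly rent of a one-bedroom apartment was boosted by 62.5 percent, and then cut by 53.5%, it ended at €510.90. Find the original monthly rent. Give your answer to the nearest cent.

€676.13

Undoing the 53.5% decrease: €510.90 ÷ 0.465 ≈ €1098.709677.
Undoing the 62.5% increase: €1098.709677 ÷ 1.625 ≈ €676.13.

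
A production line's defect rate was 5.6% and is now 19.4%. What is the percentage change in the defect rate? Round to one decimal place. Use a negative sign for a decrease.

246.4%

The change is 19.4 − 5.6 = 13.8 percentage points.
Relative to the original 5.6%, that is 13.8 ÷ 5.6 ≈ 246.4%.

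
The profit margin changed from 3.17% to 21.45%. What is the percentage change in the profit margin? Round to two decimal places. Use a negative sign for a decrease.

The change is 21.45 − 3.17 = 18.28 percentage points.
Relative to the original 3.17%, that is 18.28 ÷ 3.17 ≈ 576.66%.

576.66%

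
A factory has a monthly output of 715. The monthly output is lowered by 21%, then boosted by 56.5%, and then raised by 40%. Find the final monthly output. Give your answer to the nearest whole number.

1238

After the 21% decrease: 715 × 0.79 = 564.85.
Apply the 56.5% increase: 564.85 × 1.565 = 883.99025.
Apply the 40% increase: 883.99025 × 1.4 = 1237.58635 ≈ 1238.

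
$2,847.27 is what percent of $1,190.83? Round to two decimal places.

$2,847.27 ÷ $1,190.83 ≈ 239.10%.

239.10%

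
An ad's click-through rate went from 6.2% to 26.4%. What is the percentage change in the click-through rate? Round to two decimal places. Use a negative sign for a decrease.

325.81%

The change is 26.4 − 6.2 = 20.2 percentage points.
Relative to the original 6.2%, that is 20.2 ÷ 6.2 ≈ 325.81%.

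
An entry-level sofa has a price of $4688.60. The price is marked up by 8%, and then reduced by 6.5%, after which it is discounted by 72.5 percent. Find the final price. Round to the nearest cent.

$1302.00

Apply the 8% increase: $4688.60 × 1.08 = $5063.688.
Apply the 6.5% decrease: $5063.688 × 0.935 = $4734.54828.
72.5% decrease: $4734.54828 × 0.275 = $1302.000777 ≈ $1302.00.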